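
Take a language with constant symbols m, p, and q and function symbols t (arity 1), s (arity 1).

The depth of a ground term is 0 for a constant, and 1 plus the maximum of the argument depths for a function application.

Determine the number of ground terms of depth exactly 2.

12

Let N_k = |{terms of depth ≤ k}|. Then N_0 = 3 and N_k = 3 + N_{k-1} + N_{k-1} for k ≥ 1 (one summand per function symbol, arity giving the exponent).
N_0 = 3
N_1 = 3 + 3 + 3 = 9
N_2 = 3 + 9 + 9 = 21
Terms of depth exactly 2: N_2 − N_1 = 21 − 9 = 12.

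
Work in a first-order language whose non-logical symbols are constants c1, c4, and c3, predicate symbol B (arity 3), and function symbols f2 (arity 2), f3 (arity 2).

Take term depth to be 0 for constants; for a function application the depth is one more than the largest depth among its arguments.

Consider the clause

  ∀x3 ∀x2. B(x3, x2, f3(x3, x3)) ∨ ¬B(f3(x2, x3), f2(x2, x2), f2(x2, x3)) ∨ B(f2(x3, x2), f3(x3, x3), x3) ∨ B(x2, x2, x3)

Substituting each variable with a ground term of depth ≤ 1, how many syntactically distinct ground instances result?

441

Ground terms of depth ≤ 1:
  Count level by level. With function symbols f2/2, f3/2, the terms of depth ≤ k are the 3 constants together with each function applied to depth-≤(k−1) tuples, so N_k = 3 + N_{k-1}^2 + N_{k-1}^2.
  N_0 = 3
  N_1 = 3 + 3^2 + 3^2 = 21
So there are 21 ground terms available for substitution.
There are 2 variables to instantiate (x3, x2), each occurring in at least one literal, so different choices give different ground instances.
Number of ground instances = 21^2 = 441.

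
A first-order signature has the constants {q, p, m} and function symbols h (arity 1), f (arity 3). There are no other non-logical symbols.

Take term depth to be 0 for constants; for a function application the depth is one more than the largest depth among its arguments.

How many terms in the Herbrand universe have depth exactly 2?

Count level by level. With function symbols h/1, f/3, the terms of depth ≤ k are the 3 constants together with each function applied to depth-≤(k−1) tuples, so N_k = 3 + N_{k-1} + N_{k-1}^3.
N_0 = 3
N_1 = 3 + 3 + 3^3 = 33
N_2 = 3 + 33 + 33^3 = 35973
Terms of depth exactly 2: N_2 − N_1 = 35973 − 33 = 35940.

35940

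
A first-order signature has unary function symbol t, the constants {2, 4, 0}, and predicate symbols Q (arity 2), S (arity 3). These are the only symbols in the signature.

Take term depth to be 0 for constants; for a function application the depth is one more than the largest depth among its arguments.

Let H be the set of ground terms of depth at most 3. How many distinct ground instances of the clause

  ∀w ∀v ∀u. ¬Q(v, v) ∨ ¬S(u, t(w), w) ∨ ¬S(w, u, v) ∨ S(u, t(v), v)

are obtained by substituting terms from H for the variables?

1728

Ground terms of depth ≤ 3:
  If N_k denotes the number of depth-≤k ground terms, the 3 constants give N_0 = 3, and each function symbol of arity r contributes N_{k-1}^r new terms at level k: N_k = 3 + N_{k-1}.
  N_0 = 3
  N_1 = 3 + 3 = 6
  N_2 = 3 + 6 = 9
  N_3 = 3 + 9 = 12
  Explicitly: 2, 4, 0, t(2), t(4), t(0), t(t(2)), t(t(4)), t(t(0)), t(t(t(2))), t(t(t(4))), t(t(t(0))).
So there are 12 ground terms available for substitution.
The clause has 3 distinct variables (w, v, u), each appearing in the body. In the free term algebra distinct substitutions yield syntactically distinct ground instances.
Number of ground instances = 12^3 = 1728.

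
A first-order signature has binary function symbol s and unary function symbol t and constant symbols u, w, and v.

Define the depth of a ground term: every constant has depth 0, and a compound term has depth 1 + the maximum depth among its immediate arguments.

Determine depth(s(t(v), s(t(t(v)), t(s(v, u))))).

depth(t(v)) = 1 + depth(v) = 1 + 0 = 1
depth(t(t(v))) = 1 + depth(t(v)) = 1 + 1 = 2
depth(s(v, u)) = 1 + max(0, 0) = 1
depth(t(s(v, u))) = 1 + depth(s(v, u)) = 1 + 1 = 2
depth(s(t(t(v)), t(s(v, u)))) = 1 + max(2, 2) = 3
depth(s(t(v), s(t(t(v)), t(s(v, u))))) = 1 + max(1, 3) = 4

4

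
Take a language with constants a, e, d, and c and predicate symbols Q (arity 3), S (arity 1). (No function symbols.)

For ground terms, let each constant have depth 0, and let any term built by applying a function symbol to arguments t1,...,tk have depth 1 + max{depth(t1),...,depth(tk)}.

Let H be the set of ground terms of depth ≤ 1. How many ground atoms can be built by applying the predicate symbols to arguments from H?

68

First count ground terms of depth ≤ 1.
With no function symbols every ground term is a constant, so there are exactly 4 ground terms at every depth bound.
N_0 = 4
N_1 = 4
Explicitly: a, e, d, c.
So |H| = 4.
Each predicate of arity r yields |H|^r ground atoms (one per choice of an r-tuple from H):
  Q: 4^3 = 64;  S: 4
Total ground atoms: 64 + 4 = 68.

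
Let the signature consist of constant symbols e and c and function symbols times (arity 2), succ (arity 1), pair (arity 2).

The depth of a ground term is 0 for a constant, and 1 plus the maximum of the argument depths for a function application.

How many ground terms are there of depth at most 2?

Write N_k for the number of ground terms of depth ≤ k. A term of depth ≤ k is either a constant or a function symbol applied to arguments of depth ≤ k−1, so N_k = 2 + N_{k-1}^2 + N_{k-1} + N_{k-1}^2.
N_0 = 2
N_1 = 2 + 2^2 + 2 + 2^2 = 12
N_2 = 2 + 12^2 + 12 + 12^2 = 302

302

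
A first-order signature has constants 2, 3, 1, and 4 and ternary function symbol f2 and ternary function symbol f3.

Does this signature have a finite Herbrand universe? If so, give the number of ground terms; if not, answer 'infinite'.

The signature has at least one function symbol (f2, arity 3) and at least one constant (2).
Iterating f2 gives infinitely many distinct ground terms: 2, f2(2, 2, 2), f2(f2(2, 2, 2), f2(2, 2, 2), f2(2, 2, 2)), ...
So the Herbrand universe is infinite.

infinite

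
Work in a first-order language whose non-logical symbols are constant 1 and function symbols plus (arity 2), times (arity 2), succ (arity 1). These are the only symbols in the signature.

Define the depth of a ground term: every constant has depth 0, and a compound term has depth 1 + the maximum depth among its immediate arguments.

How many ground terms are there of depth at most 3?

2776

Count level by level. With function symbols plus/2, times/2, succ/1, the terms of depth ≤ k are the 1 constant together with each function applied to depth-≤(k−1) tuples, so N_k = 1 + N_{k-1}^2 + N_{k-1}^2 + N_{k-1}.
N_0 = 1
N_1 = 1 + 1^2 + 1^2 + 1 = 4
N_2 = 1 + 4^2 + 4^2 + 4 = 37
N_3 = 1 + 37^2 + 37^2 + 37 = 2776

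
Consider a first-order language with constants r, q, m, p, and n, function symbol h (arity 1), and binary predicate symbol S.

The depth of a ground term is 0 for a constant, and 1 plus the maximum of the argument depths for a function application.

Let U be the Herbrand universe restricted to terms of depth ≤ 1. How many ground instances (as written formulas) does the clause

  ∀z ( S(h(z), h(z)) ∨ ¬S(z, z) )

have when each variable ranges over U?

10

Ground terms of depth ≤ 1:
  Write N_k for the number of ground terms of depth ≤ k. A term of depth ≤ k is either a constant or a function symbol applied to arguments of depth ≤ k−1, so N_k = 5 + N_{k-1}.
  N_0 = 5
  N_1 = 5 + 5 = 10
  Explicitly: r, q, m, p, n, h(r), h(q), h(m), h(p), h(n).
So there are 10 ground terms available for substitution.
The variable z ranges independently over the available ground terms, and distinct assignments produce distinct instances.
Number of ground instances = 10.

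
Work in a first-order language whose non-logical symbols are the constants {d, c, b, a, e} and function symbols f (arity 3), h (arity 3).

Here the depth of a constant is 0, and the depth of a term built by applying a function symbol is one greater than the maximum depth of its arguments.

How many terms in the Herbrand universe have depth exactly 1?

250

Write N_k for the number of ground terms of depth ≤ k. A term of depth ≤ k is either a constant or a function symbol applied to arguments of depth ≤ k−1, so N_k = 5 + N_{k-1}^3 + N_{k-1}^3.
N_0 = 5
N_1 = 5 + 5^3 + 5^3 = 255
Terms of depth exactly 1: N_1 − N_0 = 255 − 5 = 250.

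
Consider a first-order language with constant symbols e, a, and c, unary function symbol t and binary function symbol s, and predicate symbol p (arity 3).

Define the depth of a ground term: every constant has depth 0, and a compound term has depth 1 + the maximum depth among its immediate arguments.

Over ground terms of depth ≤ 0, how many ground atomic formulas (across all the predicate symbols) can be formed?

First count ground terms of depth ≤ 0.
If N_k denotes the number of depth-≤k ground terms, the 3 constants give N_0 = 3, and each function symbol of arity r contributes N_{k-1}^r new terms at level k: N_k = 3 + N_{k-1} + N_{k-1}^2.
N_0 = 3
So |H| = 3.
A ground atom is a predicate applied to a tuple of terms from H, so the count is the sum over predicates of |H|^arity:
  p: 3^3 = 27
Total ground atoms: 27.

27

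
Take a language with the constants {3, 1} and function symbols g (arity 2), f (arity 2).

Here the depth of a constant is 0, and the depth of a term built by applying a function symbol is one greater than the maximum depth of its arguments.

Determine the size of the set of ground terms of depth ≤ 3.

Let N_k = |{terms of depth ≤ k}|. Then N_0 = 2 and N_k = 2 + N_{k-1}^2 + N_{k-1}^2 for k ≥ 1 (one summand per function symbol, arity giving the exponent).
N_0 = 2
N_1 = 2 + 2^2 + 2^2 = 10
N_2 = 2 + 10^2 + 10^2 = 202
N_3 = 2 + 202^2 + 202^2 = 81610

81610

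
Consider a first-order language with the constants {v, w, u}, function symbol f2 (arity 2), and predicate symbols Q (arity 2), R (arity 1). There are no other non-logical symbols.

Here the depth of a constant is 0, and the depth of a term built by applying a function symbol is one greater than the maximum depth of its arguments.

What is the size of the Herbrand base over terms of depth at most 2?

First count ground terms of depth ≤ 2.
Write N_k for the number of ground terms of depth ≤ k. A term of depth ≤ k is either a constant or a function symbol applied to arguments of depth ≤ k−1, so N_k = 3 + N_{k-1}^2.
N_0 = 3
N_1 = 3 + 3^2 = 12
N_2 = 3 + 12^2 = 147
So |H| = 147.
For each predicate symbol, the number of ground atoms is |H| raised to its arity; summing:
  Q: 147^2 = 21609;  R: 147
Total ground atoms: 21609 + 147 = 21756.

21756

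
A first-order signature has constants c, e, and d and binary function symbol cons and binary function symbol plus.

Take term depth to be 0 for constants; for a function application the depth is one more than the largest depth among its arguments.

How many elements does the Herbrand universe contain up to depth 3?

Write N_k for the number of ground terms of depth ≤ k. A term of depth ≤ k is either a constant or a function symbol applied to arguments of depth ≤ k−1, so N_k = 3 + N_{k-1}^2 + N_{k-1}^2.
N_0 = 3
N_1 = 3 + 3^2 + 3^2 = 21
N_2 = 3 + 21^2 + 21^2 = 885
N_3 = 3 + 885^2 + 885^2 = 1566453

1566453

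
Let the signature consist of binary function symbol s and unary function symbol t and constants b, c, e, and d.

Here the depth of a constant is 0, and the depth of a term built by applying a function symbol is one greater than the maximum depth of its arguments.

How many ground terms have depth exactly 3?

Count level by level. With function symbols s/2, t/1, the terms of depth ≤ k are the 4 constants together with each function applied to depth-≤(k−1) tuples, so N_k = 4 + N_{k-1}^2 + N_{k-1}.
N_0 = 4
N_1 = 4 + 4^2 + 4 = 24
N_2 = 4 + 24^2 + 24 = 604
N_3 = 4 + 604^2 + 604 = 365424
Terms of depth exactly 3: N_3 − N_2 = 365424 − 604 = 364820.

364820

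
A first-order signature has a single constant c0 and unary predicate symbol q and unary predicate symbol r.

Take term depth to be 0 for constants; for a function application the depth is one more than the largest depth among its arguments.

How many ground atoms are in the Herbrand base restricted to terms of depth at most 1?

First count ground terms of depth ≤ 1.
With no function symbols every ground term is a constant, so there is exactly 1 ground term at every depth bound.
N_0 = 1
N_1 = 1
Explicitly: c0.
So |H| = 1.
Each predicate of arity r yields |H|^r ground atoms (one per choice of an r-tuple from H):
  q: 1;  r: 1
Total ground atoms: 1 + 1 = 2.

2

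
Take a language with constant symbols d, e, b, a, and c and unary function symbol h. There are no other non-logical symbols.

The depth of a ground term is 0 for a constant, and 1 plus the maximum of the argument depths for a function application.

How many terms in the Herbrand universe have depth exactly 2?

Let N_k count ground terms of depth at most k. Each non-constant term of depth ≤ k is some function symbol applied to depth-≤(k−1) arguments, giving N_k = 5 + N_{k-1}.
N_0 = 5
N_1 = 5 + 5 = 10
N_2 = 5 + 10 = 15
Terms of depth exactly 2: N_2 − N_1 = 15 − 10 = 5.

5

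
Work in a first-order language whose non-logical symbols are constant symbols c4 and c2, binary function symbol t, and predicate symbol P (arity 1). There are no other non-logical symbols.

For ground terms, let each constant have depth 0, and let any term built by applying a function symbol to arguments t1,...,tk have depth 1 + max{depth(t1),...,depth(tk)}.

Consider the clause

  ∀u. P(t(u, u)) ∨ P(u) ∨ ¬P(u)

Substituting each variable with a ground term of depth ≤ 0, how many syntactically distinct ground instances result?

Ground terms of depth ≤ 0:
  Let N_k = |{terms of depth ≤ k}|. Then N_0 = 2 and N_k = 2 + N_{k-1}^2 for k ≥ 1 (one summand per function symbol, arity giving the exponent).
  N_0 = 2
  Explicitly: c4, c2.
So there are 2 ground terms available for substitution.
There is 1 variable to instantiate (u),  occurring in at least one literal, so different choices give different ground instances.
Number of ground instances = 2.

2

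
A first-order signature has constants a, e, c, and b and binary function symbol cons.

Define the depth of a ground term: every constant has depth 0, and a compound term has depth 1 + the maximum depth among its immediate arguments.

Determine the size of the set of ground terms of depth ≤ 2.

404

Count level by level. With function symbols cons/2, the terms of depth ≤ k are the 4 constants together with each function applied to depth-≤(k−1) tuples, so N_k = 4 + N_{k-1}^2.
N_0 = 4
N_1 = 4 + 4^2 = 20
N_2 = 4 + 20^2 = 404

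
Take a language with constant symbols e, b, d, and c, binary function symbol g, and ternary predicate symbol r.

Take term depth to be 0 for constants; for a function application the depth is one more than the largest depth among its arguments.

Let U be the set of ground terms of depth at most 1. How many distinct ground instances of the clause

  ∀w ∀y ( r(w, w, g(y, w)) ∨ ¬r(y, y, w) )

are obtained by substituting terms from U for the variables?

400

Ground terms of depth ≤ 1:
  If N_k denotes the number of depth-≤k ground terms, the 4 constants give N_0 = 4, and each function symbol of arity r contributes N_{k-1}^r new terms at level k: N_k = 4 + N_{k-1}^2.
  N_0 = 4
  N_1 = 4 + 4^2 = 20
So there are 20 ground terms available for substitution.
There are 2 variables to instantiate (w, y), each occurring in at least one literal, so different choices give different ground instances.
Number of ground instances = 20^2 = 400.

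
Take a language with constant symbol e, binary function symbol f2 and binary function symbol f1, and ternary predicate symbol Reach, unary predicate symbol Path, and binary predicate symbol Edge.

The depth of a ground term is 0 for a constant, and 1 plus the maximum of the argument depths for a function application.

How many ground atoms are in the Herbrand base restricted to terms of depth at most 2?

7239

First count ground terms of depth ≤ 2.
Write N_k for the number of ground terms of depth ≤ k. A term of depth ≤ k is either a constant or a function symbol applied to arguments of depth ≤ k−1, so N_k = 1 + N_{k-1}^2 + N_{k-1}^2.
N_0 = 1
N_1 = 1 + 1^2 + 1^2 = 3
N_2 = 1 + 3^2 + 3^2 = 19
So |H| = 19.
Each predicate of arity r yields |H|^r ground atoms (one per choice of an r-tuple from H):
  Reach: 19^3 = 6859;  Path: 19;  Edge: 19^2 = 361
Total ground atoms: 6859 + 19 + 361 = 7239.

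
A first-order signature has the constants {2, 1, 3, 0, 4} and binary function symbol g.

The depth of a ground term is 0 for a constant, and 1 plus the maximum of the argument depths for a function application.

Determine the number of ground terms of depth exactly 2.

Count level by level. With function symbols g/2, the terms of depth ≤ k are the 5 constants together with each function applied to depth-≤(k−1) tuples, so N_k = 5 + N_{k-1}^2.
N_0 = 5
N_1 = 5 + 5^2 = 30
N_2 = 5 + 30^2 = 905
Terms of depth exactly 2: N_2 − N_1 = 905 − 30 = 875.

875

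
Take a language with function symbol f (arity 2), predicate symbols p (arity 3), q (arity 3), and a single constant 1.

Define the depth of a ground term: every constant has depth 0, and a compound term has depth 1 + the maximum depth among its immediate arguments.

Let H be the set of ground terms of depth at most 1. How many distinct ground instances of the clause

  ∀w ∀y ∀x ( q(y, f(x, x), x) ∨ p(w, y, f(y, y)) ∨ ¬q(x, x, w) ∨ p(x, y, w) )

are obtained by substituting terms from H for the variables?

Ground terms of depth ≤ 1:
  Write N_k for the number of ground terms of depth ≤ k. A term of depth ≤ k is either a constant or a function symbol applied to arguments of depth ≤ k−1, so N_k = 1 + N_{k-1}^2.
  N_0 = 1
  N_1 = 1 + 1^2 = 2
So there are 2 ground terms available for substitution.
The body mentions every one of the 3 quantified variables; since ground terms form a free algebra, no two substitutions collapse to the same formula.
Number of ground instances = 2^3 = 8.

8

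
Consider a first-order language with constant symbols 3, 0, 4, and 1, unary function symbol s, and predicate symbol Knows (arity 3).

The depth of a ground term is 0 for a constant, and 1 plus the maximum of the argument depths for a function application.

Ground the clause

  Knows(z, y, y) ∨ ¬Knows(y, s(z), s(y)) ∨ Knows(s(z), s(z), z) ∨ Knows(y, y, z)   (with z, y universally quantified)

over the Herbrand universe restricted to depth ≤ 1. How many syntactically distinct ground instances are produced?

Ground terms of depth ≤ 1:
  Let N_k = |{terms of depth ≤ k}|. Then N_0 = 4 and N_k = 4 + N_{k-1} for k ≥ 1 (one summand per function symbol, arity giving the exponent).
  N_0 = 4
  N_1 = 4 + 4 = 8
  Explicitly: 3, 0, 4, 1, s(3), s(0), s(4), s(1).
So there are 8 ground terms available for substitution.
The clause has 2 distinct variables (z, y), each appearing in the body. In the free term algebra distinct substitutions yield syntactically distinct ground instances.
Number of ground instances = 8^2 = 64.

64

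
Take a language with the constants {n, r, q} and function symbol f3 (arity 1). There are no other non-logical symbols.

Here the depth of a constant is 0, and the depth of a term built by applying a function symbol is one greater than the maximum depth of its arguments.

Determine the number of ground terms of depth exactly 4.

Let N_k count ground terms of depth at most k. Each non-constant term of depth ≤ k is some function symbol applied to depth-≤(k−1) arguments, giving N_k = 3 + N_{k-1}.
N_0 = 3
N_1 = 3 + 3 = 6
N_2 = 3 + 6 = 9
N_3 = 3 + 9 = 12
N_4 = 3 + 12 = 15
Terms of depth exactly 4: N_4 − N_3 = 15 − 12 = 3.

3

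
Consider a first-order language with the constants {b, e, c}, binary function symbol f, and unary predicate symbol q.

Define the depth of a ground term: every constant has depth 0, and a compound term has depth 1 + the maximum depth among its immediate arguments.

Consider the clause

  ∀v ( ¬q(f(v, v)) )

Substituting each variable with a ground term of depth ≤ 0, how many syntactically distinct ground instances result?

Ground terms of depth ≤ 0:
  Let N_k = |{terms of depth ≤ k}|. Then N_0 = 3 and N_k = 3 + N_{k-1}^2 for k ≥ 1 (one summand per function symbol, arity giving the exponent).
  N_0 = 3
So there are 3 ground terms available for substitution.
The variable v ranges independently over the available ground terms, and distinct assignments produce distinct instances.
Number of ground instances = 3.

3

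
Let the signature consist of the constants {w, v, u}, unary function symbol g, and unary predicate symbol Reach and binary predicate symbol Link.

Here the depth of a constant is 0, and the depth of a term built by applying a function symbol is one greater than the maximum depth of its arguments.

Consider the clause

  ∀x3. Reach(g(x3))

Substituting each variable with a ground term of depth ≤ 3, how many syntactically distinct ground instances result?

Ground terms of depth ≤ 3:
  Count level by level. With function symbols g/1, the terms of depth ≤ k are the 3 constants together with each function applied to depth-≤(k−1) tuples, so N_k = 3 + N_{k-1}.
  N_0 = 3
  N_1 = 3 + 3 = 6
  N_2 = 3 + 6 = 9
  N_3 = 3 + 9 = 12
  Explicitly: w, v, u, g(w), g(v), g(u), g(g(w)), g(g(v)), g(g(u)), g(g(g(w))), g(g(g(v))), g(g(g(u))).
So there are 12 ground terms available for substitution.
The variable x3 ranges independently over the available ground terms, and distinct assignments produce distinct instances.
Number of ground instances = 12.

12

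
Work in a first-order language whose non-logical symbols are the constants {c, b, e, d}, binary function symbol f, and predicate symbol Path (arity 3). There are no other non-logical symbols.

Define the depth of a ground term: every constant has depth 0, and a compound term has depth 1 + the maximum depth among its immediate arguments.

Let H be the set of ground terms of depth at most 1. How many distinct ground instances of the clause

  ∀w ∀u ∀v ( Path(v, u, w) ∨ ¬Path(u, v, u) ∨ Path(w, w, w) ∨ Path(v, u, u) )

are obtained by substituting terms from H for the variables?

Ground terms of depth ≤ 1:
  Let N_k = |{terms of depth ≤ k}|. Then N_0 = 4 and N_k = 4 + N_{k-1}^2 for k ≥ 1 (one summand per function symbol, arity giving the exponent).
  N_0 = 4
  N_1 = 4 + 4^2 = 20
So there are 20 ground terms available for substitution.
The clause has 3 distinct variables (w, u, v), each appearing in the body. In the free term algebra distinct substitutions yield syntactically distinct ground instances.
Number of ground instances = 20^3 = 8000.

8000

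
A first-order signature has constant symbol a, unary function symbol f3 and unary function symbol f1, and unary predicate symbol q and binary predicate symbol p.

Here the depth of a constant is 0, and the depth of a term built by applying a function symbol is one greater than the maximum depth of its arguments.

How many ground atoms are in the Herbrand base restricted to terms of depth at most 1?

12

First count ground terms of depth ≤ 1.
Write N_k for the number of ground terms of depth ≤ k. A term of depth ≤ k is either a constant or a function symbol applied to arguments of depth ≤ k−1, so N_k = 1 + N_{k-1} + N_{k-1}.
N_0 = 1
N_1 = 1 + 1 + 1 = 3
Explicitly: a, f3(a), f1(a).
So |H| = 3.
A ground atom is a predicate applied to a tuple of terms from H, so the count is the sum over predicates of |H|^arity:
  q: 3;  p: 3^2 = 9
Total ground atoms: 3 + 9 = 12.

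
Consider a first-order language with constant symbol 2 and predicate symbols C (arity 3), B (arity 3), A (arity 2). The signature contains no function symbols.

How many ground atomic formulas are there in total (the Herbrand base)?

3

With no function symbols, the Herbrand universe is just the 1 constant.
Ground atoms per predicate: C: 1^3 = 1, B: 1^3 = 1, A: 1^2 = 1.
Herbrand base size = 1 + 1 + 1 = 3.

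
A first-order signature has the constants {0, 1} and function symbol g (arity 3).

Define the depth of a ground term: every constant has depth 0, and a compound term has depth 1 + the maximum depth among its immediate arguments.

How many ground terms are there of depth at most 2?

1002

Let N_k = |{terms of depth ≤ k}|. Then N_0 = 2 and N_k = 2 + N_{k-1}^3 for k ≥ 1 (one summand per function symbol, arity giving the exponent).
N_0 = 2
N_1 = 2 + 2^3 = 10
N_2 = 2 + 10^3 = 1002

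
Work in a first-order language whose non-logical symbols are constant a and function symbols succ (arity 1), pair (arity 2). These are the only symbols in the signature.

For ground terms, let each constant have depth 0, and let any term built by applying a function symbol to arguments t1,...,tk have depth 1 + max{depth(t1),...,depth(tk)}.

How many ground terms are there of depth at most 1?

Let N_k count ground terms of depth at most k. Each non-constant term of depth ≤ k is some function symbol applied to depth-≤(k−1) arguments, giving N_k = 1 + N_{k-1} + N_{k-1}^2.
N_0 = 1
N_1 = 1 + 1 + 1^2 = 3
Explicitly: a, succ(a), pair(a, a).

3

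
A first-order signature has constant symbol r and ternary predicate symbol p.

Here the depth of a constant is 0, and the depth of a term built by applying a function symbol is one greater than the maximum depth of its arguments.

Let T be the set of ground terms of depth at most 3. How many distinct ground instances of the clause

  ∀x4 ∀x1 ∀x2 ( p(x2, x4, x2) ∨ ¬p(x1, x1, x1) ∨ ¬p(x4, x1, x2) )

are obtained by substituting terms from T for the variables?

Ground terms of depth ≤ 3:
  With no function symbols every ground term is a constant, so there is exactly 1 ground term at every depth bound.
  N_0 = 1
  N_1 = 1
  N_2 = 1
  N_3 = 1
So there is exactly 1 ground term available for substitution.
The clause has 3 distinct variables (x4, x1, x2), each appearing in the body. In the free term algebra distinct substitutions yield syntactically distinct ground instances.
Number of ground instances = 1^3 = 1.

1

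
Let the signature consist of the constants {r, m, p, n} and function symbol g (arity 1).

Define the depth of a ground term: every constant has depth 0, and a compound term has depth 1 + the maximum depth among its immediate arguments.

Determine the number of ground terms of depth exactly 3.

Let N_k count ground terms of depth at most k. Each non-constant term of depth ≤ k is some function symbol applied to depth-≤(k−1) arguments, giving N_k = 4 + N_{k-1}.
N_0 = 4
N_1 = 4 + 4 = 8
N_2 = 4 + 8 = 12
N_3 = 4 + 12 = 16
Terms of depth exactly 3: N_3 − N_2 = 16 − 12 = 4.

4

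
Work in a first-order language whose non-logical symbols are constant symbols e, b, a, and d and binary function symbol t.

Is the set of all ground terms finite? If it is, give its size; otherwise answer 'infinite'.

infinite

The signature has at least one function symbol (t, arity 2) and at least one constant (e).
Iterating t gives infinitely many distinct ground terms: e, t(e, e), t(t(e, e), t(e, e)), ...
So the Herbrand universe is infinite.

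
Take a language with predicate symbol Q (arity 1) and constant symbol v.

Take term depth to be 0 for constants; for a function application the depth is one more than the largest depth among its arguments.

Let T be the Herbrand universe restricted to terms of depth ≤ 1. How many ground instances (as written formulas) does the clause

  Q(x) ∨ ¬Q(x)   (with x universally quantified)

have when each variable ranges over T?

1

Ground terms of depth ≤ 1:
  With no function symbols every ground term is a constant, so there is exactly 1 ground term at every depth bound.
  N_0 = 1
  N_1 = 1
  Explicitly: v.
So there is exactly 1 ground term available for substitution.
The variable x ranges independently over the available ground terms, and distinct assignments produce distinct instances.
Number of ground instances = 1.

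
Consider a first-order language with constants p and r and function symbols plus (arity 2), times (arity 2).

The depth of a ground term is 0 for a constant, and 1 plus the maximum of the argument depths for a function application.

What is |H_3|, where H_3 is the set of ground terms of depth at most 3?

If N_k denotes the number of depth-≤k ground terms, the 2 constants give N_0 = 2, and each function symbol of arity r contributes N_{k-1}^r new terms at level k: N_k = 2 + N_{k-1}^2 + N_{k-1}^2.
N_0 = 2
N_1 = 2 + 2^2 + 2^2 = 10
N_2 = 2 + 10^2 + 10^2 = 202
N_3 = 2 + 202^2 + 202^2 = 81610

81610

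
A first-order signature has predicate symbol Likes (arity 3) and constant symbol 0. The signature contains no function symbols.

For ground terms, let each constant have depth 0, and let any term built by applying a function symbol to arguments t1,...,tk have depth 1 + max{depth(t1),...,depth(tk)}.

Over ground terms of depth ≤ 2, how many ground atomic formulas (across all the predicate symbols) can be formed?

First count ground terms of depth ≤ 2.
With no function symbols every ground term is a constant, so there is exactly 1 ground term at every depth bound.
N_0 = 1
N_1 = 1
N_2 = 1
Explicitly: 0.
So |H| = 1.
Each predicate of arity r yields |H|^r ground atoms (one per choice of an r-tuple from H):
  Likes: 1^3 = 1
Total ground atoms: 1.

1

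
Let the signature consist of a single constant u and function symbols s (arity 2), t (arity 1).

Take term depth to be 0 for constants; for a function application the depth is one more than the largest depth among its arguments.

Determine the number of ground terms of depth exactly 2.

10

Let N_k count ground terms of depth at most k. Each non-constant term of depth ≤ k is some function symbol applied to depth-≤(k−1) arguments, giving N_k = 1 + N_{k-1}^2 + N_{k-1}.
N_0 = 1
N_1 = 1 + 1^2 + 1 = 3
N_2 = 1 + 3^2 + 3 = 13
Terms of depth exactly 2: N_2 − N_1 = 13 − 3 = 10.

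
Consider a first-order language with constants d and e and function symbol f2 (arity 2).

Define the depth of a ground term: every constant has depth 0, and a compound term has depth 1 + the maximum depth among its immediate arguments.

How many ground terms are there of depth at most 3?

1446

Let N_k = |{terms of depth ≤ k}|. Then N_0 = 2 and N_k = 2 + N_{k-1}^2 for k ≥ 1 (one summand per function symbol, arity giving the exponent).
N_0 = 2
N_1 = 2 + 2^2 = 6
N_2 = 2 + 6^2 = 38
N_3 = 2 + 38^2 = 1446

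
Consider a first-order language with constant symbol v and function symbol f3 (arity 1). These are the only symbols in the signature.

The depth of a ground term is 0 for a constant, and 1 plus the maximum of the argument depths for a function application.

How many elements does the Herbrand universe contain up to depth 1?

Write N_k for the number of ground terms of depth ≤ k. A term of depth ≤ k is either a constant or a function symbol applied to arguments of depth ≤ k−1, so N_k = 1 + N_{k-1}.
N_0 = 1
N_1 = 1 + 1 = 2
Explicitly: v, f3(v).

2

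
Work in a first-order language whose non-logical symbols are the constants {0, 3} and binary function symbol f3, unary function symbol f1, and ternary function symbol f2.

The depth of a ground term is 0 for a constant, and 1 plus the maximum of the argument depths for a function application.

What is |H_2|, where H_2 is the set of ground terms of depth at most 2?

If N_k denotes the number of depth-≤k ground terms, the 2 constants give N_0 = 2, and each function symbol of arity r contributes N_{k-1}^r new terms at level k: N_k = 2 + N_{k-1}^2 + N_{k-1} + N_{k-1}^3.
N_0 = 2
N_1 = 2 + 2^2 + 2 + 2^3 = 16
N_2 = 2 + 16^2 + 16 + 16^3 = 4370

4370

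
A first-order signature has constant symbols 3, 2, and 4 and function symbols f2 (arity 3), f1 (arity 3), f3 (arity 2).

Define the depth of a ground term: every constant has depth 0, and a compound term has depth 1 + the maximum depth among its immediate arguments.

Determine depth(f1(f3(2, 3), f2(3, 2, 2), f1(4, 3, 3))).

2

depth(f3(2, 3)) = 1 + max(0, 0) = 1
depth(f2(3, 2, 2)) = 1 + max(0, 0, 0) = 1
depth(f1(4, 3, 3)) = 1 + max(0, 0, 0) = 1
depth(f1(f3(2, 3), f2(3, 2, 2), f1(4, 3, 3))) = 1 + max(1, 1, 1) = 2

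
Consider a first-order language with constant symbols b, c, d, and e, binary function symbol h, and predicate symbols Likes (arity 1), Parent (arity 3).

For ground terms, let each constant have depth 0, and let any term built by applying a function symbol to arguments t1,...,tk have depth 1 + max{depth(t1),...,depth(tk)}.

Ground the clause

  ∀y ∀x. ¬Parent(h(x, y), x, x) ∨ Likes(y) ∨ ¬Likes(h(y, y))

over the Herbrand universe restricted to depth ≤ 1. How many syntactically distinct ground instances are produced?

400

Ground terms of depth ≤ 1:
  Write N_k for the number of ground terms of depth ≤ k. A term of depth ≤ k is either a constant or a function symbol applied to arguments of depth ≤ k−1, so N_k = 4 + N_{k-1}^2.
  N_0 = 4
  N_1 = 4 + 4^2 = 20
So there are 20 ground terms available for substitution.
Each of y, x ranges independently over the available ground terms, and distinct assignments produce distinct instances.
Number of ground instances = 20^2 = 400.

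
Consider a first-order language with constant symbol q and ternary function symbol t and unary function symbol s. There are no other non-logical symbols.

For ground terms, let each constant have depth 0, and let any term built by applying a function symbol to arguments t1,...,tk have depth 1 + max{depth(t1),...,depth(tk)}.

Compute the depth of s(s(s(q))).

depth(s(q)) = 1 + depth(q) = 1 + 0 = 1
depth(s(s(q))) = 1 + depth(s(q)) = 1 + 1 = 2
depth(s(s(s(q)))) = 1 + depth(s(s(q))) = 1 + 2 = 3

3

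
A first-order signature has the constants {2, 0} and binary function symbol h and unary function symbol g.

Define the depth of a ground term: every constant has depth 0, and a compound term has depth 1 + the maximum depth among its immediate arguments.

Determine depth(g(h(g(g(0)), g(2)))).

4

depth(g(0)) = 1 + depth(0) = 1 + 0 = 1
depth(g(g(0))) = 1 + depth(g(0)) = 1 + 1 = 2
depth(g(2)) = 1 + depth(2) = 1 + 0 = 1
depth(h(g(g(0)), g(2))) = 1 + max(2, 1) = 3
depth(g(h(g(g(0)), g(2)))) = 1 + depth(h(g(g(0)), g(2))) = 1 + 3 = 4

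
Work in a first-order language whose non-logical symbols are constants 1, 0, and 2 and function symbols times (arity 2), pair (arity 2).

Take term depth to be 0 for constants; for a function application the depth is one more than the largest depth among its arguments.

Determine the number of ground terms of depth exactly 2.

864

If N_k denotes the number of depth-≤k ground terms, the 3 constants give N_0 = 3, and each function symbol of arity r contributes N_{k-1}^r new terms at level k: N_k = 3 + N_{k-1}^2 + N_{k-1}^2.
N_0 = 3
N_1 = 3 + 3^2 + 3^2 = 21
N_2 = 3 + 21^2 + 21^2 = 885
Terms of depth exactly 2: N_2 − N_1 = 885 − 21 = 864.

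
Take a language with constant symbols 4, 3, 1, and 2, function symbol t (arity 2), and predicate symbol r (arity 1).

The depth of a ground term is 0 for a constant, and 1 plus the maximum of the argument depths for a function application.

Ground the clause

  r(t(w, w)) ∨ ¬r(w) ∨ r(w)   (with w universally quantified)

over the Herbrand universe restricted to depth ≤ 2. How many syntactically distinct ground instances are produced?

Ground terms of depth ≤ 2:
  Let N_k = |{terms of depth ≤ k}|. Then N_0 = 4 and N_k = 4 + N_{k-1}^2 for k ≥ 1 (one summand per function symbol, arity giving the exponent).
  N_0 = 4
  N_1 = 4 + 4^2 = 20
  N_2 = 4 + 20^2 = 404
So there are 404 ground terms available for substitution.
The clause has 1 distinct variable (w), which appears in the body. In the free term algebra distinct substitutions yield syntactically distinct ground instances.
Number of ground instances = 404.

404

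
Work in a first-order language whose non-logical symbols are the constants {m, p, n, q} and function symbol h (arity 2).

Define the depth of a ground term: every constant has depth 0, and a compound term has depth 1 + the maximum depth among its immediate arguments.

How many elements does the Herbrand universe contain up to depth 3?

Let N_k count ground terms of depth at most k. Each non-constant term of depth ≤ k is some function symbol applied to depth-≤(k−1) arguments, giving N_k = 4 + N_{k-1}^2.
N_0 = 4
N_1 = 4 + 4^2 = 20
N_2 = 4 + 20^2 = 404
N_3 = 4 + 404^2 = 163220

163220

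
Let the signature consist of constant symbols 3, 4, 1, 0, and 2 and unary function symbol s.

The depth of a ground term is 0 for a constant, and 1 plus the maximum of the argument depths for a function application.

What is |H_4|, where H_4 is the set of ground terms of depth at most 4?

25

Let N_k count ground terms of depth at most k. Each non-constant term of depth ≤ k is some function symbol applied to depth-≤(k−1) arguments, giving N_k = 5 + N_{k-1}.
N_0 = 5
N_1 = 5 + 5 = 10
N_2 = 5 + 10 = 15
N_3 = 5 + 15 = 20
N_4 = 5 + 20 = 25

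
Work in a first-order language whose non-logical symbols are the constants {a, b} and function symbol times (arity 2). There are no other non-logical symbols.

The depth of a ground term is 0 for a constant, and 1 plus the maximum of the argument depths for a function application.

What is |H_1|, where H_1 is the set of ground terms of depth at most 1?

Write N_k for the number of ground terms of depth ≤ k. A term of depth ≤ k is either a constant or a function symbol applied to arguments of depth ≤ k−1, so N_k = 2 + N_{k-1}^2.
N_0 = 2
N_1 = 2 + 2^2 = 6

6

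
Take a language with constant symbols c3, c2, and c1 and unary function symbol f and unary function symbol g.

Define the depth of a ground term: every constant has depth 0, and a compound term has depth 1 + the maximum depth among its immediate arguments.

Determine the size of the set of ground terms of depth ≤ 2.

21

Count level by level. With function symbols f/1, g/1, the terms of depth ≤ k are the 3 constants together with each function applied to depth-≤(k−1) tuples, so N_k = 3 + N_{k-1} + N_{k-1}.
N_0 = 3
N_1 = 3 + 3 + 3 = 9
N_2 = 3 + 9 + 9 = 21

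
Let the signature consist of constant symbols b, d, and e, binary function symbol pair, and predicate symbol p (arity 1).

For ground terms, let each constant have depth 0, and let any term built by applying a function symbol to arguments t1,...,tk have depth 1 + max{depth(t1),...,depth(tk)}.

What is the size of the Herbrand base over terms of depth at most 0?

First count ground terms of depth ≤ 0.
Count level by level. With function symbols pair/2, the terms of depth ≤ k are the 3 constants together with each function applied to depth-≤(k−1) tuples, so N_k = 3 + N_{k-1}^2.
N_0 = 3
So |H| = 3.
Each predicate of arity r yields |H|^r ground atoms (one per choice of an r-tuple from H):
  p: 3
Total ground atoms: 3.

3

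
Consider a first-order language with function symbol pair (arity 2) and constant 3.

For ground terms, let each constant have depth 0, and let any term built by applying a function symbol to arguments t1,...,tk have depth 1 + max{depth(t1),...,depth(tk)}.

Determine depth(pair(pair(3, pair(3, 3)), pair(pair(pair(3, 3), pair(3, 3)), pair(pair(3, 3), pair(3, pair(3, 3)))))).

5

depth(pair(3, 3)) = 1 + max(0, 0) = 1
depth(pair(3, pair(3, 3))) = 1 + max(0, 1) = 2
depth(pair(pair(3, 3), pair(3, 3))) = 1 + max(1, 1) = 2
depth(pair(pair(3, 3), pair(3, pair(3, 3)))) = 1 + max(1, 2) = 3
depth(pair(pair(pair(3, 3), pair(3, 3)), pair(pair(3, 3), pair(3, pair(3, 3))))) = 1 + max(2, 3) = 4
depth(pair(pair(3, pair(3, 3)), pair(pair(pair(3, 3), pair(3, 3)), pair(pair(3, 3), pair(3, pair(3, 3)))))) = 1 + max(2, 4) = 5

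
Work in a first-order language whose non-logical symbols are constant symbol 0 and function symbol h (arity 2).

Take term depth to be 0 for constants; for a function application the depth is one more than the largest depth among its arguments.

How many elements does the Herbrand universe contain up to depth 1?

2

Let N_k = |{terms of depth ≤ k}|. Then N_0 = 1 and N_k = 1 + N_{k-1}^2 for k ≥ 1 (one summand per function symbol, arity giving the exponent).
N_0 = 1
N_1 = 1 + 1^2 = 2
Explicitly: 0, h(0, 0).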